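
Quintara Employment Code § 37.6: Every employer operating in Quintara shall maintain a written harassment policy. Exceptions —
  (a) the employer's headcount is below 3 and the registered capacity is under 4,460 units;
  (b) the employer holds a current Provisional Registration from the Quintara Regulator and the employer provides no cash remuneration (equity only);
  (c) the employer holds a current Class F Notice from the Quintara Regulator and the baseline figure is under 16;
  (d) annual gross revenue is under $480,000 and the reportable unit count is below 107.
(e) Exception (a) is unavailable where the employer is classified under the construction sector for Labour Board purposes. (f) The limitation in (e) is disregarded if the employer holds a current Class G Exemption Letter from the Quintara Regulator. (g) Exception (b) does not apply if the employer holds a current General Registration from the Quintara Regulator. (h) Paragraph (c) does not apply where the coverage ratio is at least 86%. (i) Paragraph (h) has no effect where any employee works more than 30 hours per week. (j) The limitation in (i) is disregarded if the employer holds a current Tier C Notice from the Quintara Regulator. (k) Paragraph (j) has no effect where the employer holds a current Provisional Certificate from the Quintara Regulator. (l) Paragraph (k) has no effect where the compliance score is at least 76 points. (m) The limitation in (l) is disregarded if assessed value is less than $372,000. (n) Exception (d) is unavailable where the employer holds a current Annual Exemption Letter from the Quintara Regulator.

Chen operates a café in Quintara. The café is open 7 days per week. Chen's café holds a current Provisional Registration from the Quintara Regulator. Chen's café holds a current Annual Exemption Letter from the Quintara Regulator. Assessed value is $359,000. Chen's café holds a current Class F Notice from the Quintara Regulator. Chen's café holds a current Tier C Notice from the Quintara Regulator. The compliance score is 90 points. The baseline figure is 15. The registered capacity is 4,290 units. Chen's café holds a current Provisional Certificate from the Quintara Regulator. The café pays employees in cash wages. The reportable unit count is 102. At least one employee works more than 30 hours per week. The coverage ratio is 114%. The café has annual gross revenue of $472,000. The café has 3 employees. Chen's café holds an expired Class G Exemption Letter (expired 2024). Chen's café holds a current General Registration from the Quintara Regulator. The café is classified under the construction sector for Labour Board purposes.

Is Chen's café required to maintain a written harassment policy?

No — exception (c) applies; Chen's café is not required to maintain a written harassment policy.

Exception (a) does not apply: the employer's headcount is 3, not below 3.
Exception (b) requires that the employer provides no cash remuneration (equity only); but employees are paid cash wages, so (b) is unavailable.
Exception (c) is satisfied on its face — a current Class F Notice is held; the baseline figure is 15, under the 16 limit. Applying paragraphs (h)–(m): (h) is triggered (the coverage ratio is 114%, meeting the 86% threshold), but is set aside by (i): (i) operates against (h): at least one employee exceeds 30 hours/week. (j) would limit (i) — a current Tier C Notice is held — but (k) sets (j) aside: (k) applies — a current Provisional Certificate is held. (l) would limit (k) — the compliance score is 90 points, meeting the 76 points threshold — but (m) sets (l) aside: (m) applies — assessed value is $359,000, less than the $372,000 limit. (c) remains available.
Exception (d)'s conditions are all satisfied: annual gross revenue is $472,000, under the $480,000 limit; the reportable unit count is 102, below the 107 limit. But: (n) operates against (d): a current Annual Exemption Letter is held. So (d) is unavailable.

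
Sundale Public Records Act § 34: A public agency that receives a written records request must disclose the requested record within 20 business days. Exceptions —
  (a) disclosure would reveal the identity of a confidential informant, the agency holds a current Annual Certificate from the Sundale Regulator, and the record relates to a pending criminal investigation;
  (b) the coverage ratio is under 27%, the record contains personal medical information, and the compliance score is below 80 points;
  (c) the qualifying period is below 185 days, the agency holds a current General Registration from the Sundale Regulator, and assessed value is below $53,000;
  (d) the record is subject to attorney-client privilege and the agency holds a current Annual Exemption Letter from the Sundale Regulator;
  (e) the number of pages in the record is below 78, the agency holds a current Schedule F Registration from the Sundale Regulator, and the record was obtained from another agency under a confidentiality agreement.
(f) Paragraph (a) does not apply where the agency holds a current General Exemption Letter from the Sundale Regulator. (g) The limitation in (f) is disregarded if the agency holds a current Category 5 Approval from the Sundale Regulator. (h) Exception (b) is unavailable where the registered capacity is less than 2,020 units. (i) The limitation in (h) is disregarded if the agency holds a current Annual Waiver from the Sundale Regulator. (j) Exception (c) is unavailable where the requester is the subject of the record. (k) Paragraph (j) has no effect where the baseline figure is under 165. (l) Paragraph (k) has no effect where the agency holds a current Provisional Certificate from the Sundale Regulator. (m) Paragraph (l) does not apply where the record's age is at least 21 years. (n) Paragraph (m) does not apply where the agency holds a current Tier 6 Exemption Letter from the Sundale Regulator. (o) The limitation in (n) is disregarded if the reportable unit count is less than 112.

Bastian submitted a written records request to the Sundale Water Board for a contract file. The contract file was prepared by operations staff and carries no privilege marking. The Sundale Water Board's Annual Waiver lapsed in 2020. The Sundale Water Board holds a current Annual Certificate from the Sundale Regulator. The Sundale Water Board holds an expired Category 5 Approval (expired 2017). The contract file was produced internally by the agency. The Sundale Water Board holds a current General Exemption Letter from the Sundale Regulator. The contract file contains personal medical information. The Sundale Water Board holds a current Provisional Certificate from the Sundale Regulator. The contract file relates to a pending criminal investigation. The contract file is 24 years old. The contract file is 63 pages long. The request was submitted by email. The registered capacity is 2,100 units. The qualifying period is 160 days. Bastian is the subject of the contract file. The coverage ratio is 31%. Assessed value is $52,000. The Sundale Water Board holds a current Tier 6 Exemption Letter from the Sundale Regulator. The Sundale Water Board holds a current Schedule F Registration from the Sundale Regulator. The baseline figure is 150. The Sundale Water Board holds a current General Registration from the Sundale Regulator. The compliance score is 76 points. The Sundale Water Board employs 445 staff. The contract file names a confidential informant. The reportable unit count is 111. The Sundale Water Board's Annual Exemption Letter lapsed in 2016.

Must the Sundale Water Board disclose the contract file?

No — exception (c) applies; the Sundale Water Board is not required to disclose the contract file.

Exception (a)'s conditions are all satisfied: the contract file names a confidential informant; a current Annual Certificate is held; the contract file relates to a pending investigation. However, paragraphs (f)–(g) must be considered: (f) operates against (a): a current General Exemption Letter is held. (g), which would lift (f), is not triggered — the Category 5 Approval is not current. Exception (a) does not apply.
Exception (b) fails — the coverage ratio is 31%, not under 27%.
Exception (c): the qualifying period is 160 days, below the 185 days limit; a current General Registration is held; assessed value is $52,000, below the $53,000 limit — every condition holds. Considering the limiting provisions: (j) would limit (c) — Bastian is the subject of the contract file — but (k) sets (j) aside: (k) operates against (j): the baseline figure is 150, under the 165 limit. (l) would limit (k) — a current Provisional Certificate is held — but (m) sets (l) aside: (m) operates against (l): the record's age is 24 years, meeting the 21 years threshold. (n) is triggered (a current Tier 6 Exemption Letter is held), but yields to (o): (o) operates — the reportable unit count is 111, less than the 112 limit. Exception (c) stands.
Exception (d) requires that the record is subject to attorney-client privilege; but the contract file carries no privilege marking, so (d) is unavailable.
Exception (e) does not apply: the contract file was produced internally.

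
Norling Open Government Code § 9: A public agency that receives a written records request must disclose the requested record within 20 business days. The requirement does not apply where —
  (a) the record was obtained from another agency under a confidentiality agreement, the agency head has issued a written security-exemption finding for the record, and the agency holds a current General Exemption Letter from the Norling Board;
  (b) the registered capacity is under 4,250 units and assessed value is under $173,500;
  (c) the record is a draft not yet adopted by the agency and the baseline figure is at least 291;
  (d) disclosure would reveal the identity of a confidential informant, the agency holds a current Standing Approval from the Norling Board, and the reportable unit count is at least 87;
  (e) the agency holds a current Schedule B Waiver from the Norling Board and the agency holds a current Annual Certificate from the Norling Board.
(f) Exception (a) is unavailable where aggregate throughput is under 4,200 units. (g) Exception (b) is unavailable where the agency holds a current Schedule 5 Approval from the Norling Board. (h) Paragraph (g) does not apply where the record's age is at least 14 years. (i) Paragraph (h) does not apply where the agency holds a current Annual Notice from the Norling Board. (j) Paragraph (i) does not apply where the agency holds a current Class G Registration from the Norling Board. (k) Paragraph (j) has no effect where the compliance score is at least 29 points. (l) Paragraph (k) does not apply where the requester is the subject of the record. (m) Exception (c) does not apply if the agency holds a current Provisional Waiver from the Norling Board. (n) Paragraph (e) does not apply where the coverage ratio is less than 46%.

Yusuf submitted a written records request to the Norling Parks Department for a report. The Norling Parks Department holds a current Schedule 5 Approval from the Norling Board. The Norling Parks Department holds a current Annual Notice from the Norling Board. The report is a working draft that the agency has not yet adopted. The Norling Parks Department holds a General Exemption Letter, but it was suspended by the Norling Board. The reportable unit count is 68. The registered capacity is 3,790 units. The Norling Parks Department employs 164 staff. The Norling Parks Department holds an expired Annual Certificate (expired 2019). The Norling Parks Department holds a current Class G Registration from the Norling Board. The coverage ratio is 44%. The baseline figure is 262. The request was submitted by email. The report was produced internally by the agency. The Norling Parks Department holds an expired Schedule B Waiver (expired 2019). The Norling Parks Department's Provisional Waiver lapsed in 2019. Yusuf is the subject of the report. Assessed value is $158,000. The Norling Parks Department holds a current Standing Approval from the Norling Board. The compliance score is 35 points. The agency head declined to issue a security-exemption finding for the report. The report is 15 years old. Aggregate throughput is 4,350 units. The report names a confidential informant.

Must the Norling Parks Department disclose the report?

No — exception (b) applies; the Norling Parks Department is not required to disclose the report.

Exception (a) requires that the record was obtained from another agency under a confidentiality agreement; but the report was produced internally, so (a) is unavailable.
Exception (b): the registered capacity is 3,790 units, under the 4,250 units limit; assessed value is $158,000, under the $173,500 limit — every condition holds. Considering the limiting provisions: (g) is triggered (a current Schedule 5 Approval is held), but is itself disapplied by (h): (h) is triggered — the record's age is 15 years, meeting the 14 years threshold. (i) would limit (h) — a current Annual Notice is held — but (j) sets (i) aside: (j) operates against (i): a current Class G Registration is held. (k) applies (the compliance score is 35 points, meeting the 29 points threshold), but yields to (l): (l) applies — Yusuf is the subject of the report. (b) remains available.
Exception (c) fails — the baseline figure is 262, short of 291.
Exception (d) requires that the reportable unit count is at least 87; but the reportable unit count is 68, short of 87, so (d) is unavailable.
Exception (e) does not apply: no current Schedule B Waiver is held.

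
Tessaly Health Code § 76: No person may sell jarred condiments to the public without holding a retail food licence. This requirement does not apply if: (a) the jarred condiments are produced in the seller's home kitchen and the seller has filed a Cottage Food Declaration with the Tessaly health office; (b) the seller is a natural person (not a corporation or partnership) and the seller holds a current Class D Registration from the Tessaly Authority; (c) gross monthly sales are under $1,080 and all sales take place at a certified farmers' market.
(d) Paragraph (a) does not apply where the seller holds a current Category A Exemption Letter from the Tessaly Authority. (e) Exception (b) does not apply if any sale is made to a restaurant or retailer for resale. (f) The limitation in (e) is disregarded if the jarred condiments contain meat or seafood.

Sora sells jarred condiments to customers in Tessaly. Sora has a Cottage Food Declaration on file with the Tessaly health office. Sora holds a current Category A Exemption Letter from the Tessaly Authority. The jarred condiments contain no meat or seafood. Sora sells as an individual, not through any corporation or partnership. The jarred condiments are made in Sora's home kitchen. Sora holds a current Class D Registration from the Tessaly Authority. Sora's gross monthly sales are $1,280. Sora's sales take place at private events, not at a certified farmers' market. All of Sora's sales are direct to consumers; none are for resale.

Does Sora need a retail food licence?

No — exception (b) applies; Sora is not required to hold a retail food licence.

All of (a)'s requirements are met (the jarred condiments are home-kitchen produced; a Cottage Food Declaration is on file). But applying paragraph (d): (d) operates against (a): a current Category A Exemption Letter is held. So (a) is unavailable.
Exception (b): the seller is a natural person; a current Class D Registration is held — every condition holds. As to paragraphs (e)–(f): (e) is inapplicable — no sales are for resale. Exception (b) stands.
Exception (c) fails — gross monthly sales are $1,280, not under $1,080.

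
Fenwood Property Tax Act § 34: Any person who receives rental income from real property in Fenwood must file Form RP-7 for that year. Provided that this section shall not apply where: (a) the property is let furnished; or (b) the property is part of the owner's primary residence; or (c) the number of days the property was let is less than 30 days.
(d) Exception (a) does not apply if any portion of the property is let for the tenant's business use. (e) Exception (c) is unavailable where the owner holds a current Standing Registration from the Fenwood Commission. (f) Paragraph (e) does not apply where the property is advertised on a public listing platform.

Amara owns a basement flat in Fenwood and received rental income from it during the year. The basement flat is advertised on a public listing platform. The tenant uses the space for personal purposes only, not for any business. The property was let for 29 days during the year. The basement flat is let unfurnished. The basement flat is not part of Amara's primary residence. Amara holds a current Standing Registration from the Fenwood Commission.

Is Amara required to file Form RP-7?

No — exception (c) applies; Amara is not required to file Form RP-7.

Exception (a) fails — the property is let unfurnished.
Exception (b) requires that the property is part of the owner's primary residence; but the basement flat is not part of the primary residence, so (b) is unavailable.
All of (c)'s requirements are met (the number of days the property was let is 29 days, less than the 30 days limit). Considering the limiting provisions: (e) would limit (c) — a current Standing Registration is held — but (f) sets (e) aside: (f) operates against (e): the property is publicly advertised. (c) remains available.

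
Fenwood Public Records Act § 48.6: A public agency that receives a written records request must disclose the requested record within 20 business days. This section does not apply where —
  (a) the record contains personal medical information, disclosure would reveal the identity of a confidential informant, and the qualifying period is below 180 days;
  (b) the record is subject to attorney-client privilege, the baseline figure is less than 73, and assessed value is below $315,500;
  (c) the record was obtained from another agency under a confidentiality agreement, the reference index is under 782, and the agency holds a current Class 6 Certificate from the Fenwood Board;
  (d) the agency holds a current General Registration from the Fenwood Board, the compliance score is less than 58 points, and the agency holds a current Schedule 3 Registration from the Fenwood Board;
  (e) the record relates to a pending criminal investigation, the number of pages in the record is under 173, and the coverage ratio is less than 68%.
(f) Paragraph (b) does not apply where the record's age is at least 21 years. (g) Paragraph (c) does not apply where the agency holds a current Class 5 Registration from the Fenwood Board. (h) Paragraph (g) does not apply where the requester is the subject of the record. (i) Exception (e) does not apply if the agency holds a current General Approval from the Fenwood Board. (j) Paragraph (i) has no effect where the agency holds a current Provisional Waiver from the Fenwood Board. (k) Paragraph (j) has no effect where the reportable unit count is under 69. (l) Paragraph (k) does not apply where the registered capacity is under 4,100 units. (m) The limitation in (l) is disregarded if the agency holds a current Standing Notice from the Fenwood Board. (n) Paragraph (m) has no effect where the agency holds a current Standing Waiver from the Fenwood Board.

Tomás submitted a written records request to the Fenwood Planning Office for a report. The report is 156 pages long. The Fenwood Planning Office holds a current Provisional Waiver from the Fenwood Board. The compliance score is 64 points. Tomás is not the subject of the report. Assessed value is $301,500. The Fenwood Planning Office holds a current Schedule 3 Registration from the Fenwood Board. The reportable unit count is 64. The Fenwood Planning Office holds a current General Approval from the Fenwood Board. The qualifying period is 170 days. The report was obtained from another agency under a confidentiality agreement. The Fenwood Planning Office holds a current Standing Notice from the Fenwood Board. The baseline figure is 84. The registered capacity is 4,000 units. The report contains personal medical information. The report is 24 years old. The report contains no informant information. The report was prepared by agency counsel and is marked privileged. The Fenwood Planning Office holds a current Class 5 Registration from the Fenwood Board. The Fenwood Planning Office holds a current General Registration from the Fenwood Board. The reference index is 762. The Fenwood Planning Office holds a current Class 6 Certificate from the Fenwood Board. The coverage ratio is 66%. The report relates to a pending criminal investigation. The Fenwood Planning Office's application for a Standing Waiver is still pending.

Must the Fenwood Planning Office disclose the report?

Exception (a) fails — the report contains no informant information.
Exception (b) does not apply: the baseline figure is 84, not less than 73.
Exception (c)'s conditions are all satisfied: the report was obtained under a confidentiality agreement; the reference index is 762, under the 782 limit; a current Class 6 Certificate is held. But applying paragraphs (g)–(h): (g) operates — a current Class 5 Registration is held. (h) does not operate here (Tomás is not the subject of the report), so (g) stands. So (c) is unavailable.
Exception (d) requires that the compliance score is less than 58 points; but the compliance score is 64 points, not less than 58 points, so (d) is unavailable.
All of (e)'s requirements are met (the report relates to a pending investigation; the number of pages in the record is 156, under the 173 limit; the coverage ratio is 66%, less than the 68% limit). However, paragraphs (i)–(n) must be considered: (i) operates against (e): a current General Approval is held. (j) would limit (i) — a current Provisional Waiver is held — but (k) sets (j) aside: (k) operates against (j): the reportable unit count is 64, under the 69 limit. (l) operates (the registered capacity is 4,000 units, under the 4,100 units limit), but yields to (m): (m) is triggered — a current Standing Notice is held. (n), which would lift (m), does not operate here — no current Standing Waiver is held. Exception (e) does not apply.
No exception displaces § 48.6.

Yes — the Fenwood Planning Office must disclose the report.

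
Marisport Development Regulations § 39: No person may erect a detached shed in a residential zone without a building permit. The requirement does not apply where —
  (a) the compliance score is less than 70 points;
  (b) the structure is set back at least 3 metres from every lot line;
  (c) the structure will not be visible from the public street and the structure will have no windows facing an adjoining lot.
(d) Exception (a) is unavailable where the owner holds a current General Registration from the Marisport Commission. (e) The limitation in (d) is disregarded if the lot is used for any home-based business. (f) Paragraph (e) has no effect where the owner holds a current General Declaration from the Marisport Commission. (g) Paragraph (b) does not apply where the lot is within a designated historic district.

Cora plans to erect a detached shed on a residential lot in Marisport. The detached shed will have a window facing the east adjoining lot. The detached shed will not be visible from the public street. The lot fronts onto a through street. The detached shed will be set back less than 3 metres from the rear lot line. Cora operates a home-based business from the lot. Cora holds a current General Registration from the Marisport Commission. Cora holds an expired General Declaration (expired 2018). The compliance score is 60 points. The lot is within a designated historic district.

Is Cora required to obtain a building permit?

No — exception (a) applies; Cora does not need a building permit.

All of (a)'s requirements are met (the compliance score is 60 points, less than the 70 points limit). Under paragraphs (d)–(f): (d) would limit (a) — a current General Registration is held — but (e) sets (d) aside: (e) operates — a home-based business operates on the lot. (f) is inapplicable (there is no General Declaration in force), so (e) stands. So (a) applies.
Exception (b) requires that the structure is set back at least 3 metres from every lot line; but the rear setback is under 3 m, so (b) is unavailable.
Exception (c) requires that the structure will have no windows facing an adjoining lot; but a window faces an adjoining lot, so (c) is unavailable.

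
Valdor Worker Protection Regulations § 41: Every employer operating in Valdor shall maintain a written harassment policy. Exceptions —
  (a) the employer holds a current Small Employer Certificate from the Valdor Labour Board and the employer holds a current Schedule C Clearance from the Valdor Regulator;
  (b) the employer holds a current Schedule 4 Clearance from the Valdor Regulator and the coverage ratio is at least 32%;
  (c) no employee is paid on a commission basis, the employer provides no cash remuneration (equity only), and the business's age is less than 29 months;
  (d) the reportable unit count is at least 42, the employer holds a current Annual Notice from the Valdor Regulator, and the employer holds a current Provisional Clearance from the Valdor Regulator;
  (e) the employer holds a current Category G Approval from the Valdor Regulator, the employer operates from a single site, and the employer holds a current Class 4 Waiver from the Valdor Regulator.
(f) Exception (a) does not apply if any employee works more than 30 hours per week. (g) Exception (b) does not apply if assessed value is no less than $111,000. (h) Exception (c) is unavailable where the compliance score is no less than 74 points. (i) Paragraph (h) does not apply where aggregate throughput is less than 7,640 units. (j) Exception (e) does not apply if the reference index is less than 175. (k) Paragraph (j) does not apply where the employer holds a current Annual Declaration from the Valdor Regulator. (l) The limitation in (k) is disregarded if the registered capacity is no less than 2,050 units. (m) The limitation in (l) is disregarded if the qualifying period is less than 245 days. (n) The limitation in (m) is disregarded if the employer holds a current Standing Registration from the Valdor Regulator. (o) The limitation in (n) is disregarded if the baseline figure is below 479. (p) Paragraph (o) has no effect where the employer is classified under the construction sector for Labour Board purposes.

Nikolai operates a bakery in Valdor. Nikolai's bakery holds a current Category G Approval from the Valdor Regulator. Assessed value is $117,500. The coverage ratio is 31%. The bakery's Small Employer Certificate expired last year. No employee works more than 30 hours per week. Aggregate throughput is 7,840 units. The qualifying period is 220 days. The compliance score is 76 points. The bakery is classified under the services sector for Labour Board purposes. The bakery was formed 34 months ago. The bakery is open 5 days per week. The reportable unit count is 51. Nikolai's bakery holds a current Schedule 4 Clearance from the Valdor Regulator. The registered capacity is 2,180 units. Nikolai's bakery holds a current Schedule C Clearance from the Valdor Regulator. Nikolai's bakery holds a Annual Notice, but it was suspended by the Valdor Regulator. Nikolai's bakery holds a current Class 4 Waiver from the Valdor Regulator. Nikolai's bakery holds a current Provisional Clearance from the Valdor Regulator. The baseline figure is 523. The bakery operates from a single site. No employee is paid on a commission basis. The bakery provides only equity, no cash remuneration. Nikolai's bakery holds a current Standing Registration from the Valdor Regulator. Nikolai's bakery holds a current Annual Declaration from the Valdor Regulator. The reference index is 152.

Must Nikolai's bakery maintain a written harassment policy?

Yes — Nikolai's bakery must maintain a written harassment policy.

Exception (a) fails — the Small Employer Certificate has expired.
Exception (b) requires that the coverage ratio is at least 32%; but the coverage ratio is 31%, short of 32%, so (b) is unavailable.
Exception (c) does not apply: the business's age is 34 months, not less than 29 months.
Exception (d) fails — there is no Annual Notice in force.
Exception (e): a current Category G Approval is held; the employer operates from a single site; a current Class 4 Waiver is held — every condition holds. However, paragraphs (j)–(p) must be considered: (j) operates — the reference index is 152, less than the 175 limit. (k) would limit (j) — a current Annual Declaration is held — but (l) sets (k) aside: (l) operates against (k): the registered capacity is 2,180 units, meeting the 2,050 units threshold. (m) is engaged (the qualifying period is 220 days, less than the 245 days limit), but yields to (n): (n) is triggered — a current Standing Registration is held. (o) does not operate here (the baseline figure is 523, not below 479), so (n) stands. (e) is therefore removed.
No exception applies. The general rule governs.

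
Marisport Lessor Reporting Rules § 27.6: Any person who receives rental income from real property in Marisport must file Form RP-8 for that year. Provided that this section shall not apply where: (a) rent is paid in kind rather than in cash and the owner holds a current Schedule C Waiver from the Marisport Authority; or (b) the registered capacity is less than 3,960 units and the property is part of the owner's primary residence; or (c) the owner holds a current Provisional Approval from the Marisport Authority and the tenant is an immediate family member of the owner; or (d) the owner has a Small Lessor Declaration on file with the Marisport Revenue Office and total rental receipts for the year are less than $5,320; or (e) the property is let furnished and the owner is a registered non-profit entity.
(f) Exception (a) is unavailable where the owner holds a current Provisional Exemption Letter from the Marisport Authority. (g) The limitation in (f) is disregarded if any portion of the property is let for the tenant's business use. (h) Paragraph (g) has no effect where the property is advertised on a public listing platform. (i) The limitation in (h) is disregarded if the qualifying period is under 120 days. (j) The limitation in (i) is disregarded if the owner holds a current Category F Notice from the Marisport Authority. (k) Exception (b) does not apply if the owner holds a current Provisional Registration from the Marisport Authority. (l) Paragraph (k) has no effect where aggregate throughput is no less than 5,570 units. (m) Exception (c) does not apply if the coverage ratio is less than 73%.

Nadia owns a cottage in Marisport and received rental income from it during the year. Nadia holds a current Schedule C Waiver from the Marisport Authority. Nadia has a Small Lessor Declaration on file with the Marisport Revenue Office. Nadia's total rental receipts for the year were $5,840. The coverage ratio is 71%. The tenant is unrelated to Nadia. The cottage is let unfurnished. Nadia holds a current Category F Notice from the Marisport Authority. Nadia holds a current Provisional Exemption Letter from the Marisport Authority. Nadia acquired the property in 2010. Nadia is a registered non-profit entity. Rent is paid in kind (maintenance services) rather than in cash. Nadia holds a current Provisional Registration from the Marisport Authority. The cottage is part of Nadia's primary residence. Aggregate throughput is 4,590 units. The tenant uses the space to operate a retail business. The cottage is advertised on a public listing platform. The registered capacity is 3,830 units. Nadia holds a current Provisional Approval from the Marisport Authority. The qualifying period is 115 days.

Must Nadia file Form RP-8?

Exception (a): rent is paid in kind; a current Schedule C Waiver is held — every condition holds. However, paragraphs (f)–(j) must be considered: (f) operates against (a): a current Provisional Exemption Letter is held. (g) would limit (f) — the space is let for business use — but (h) sets (g) aside: (h) operates against (g): the property is publicly advertised. (i) operates (the qualifying period is 115 days, under the 120 days limit), but is overridden by (j): (j) applies — a current Category F Notice is held. So (a) is unavailable.
Exception (b) is satisfied on its face — the registered capacity is 3,830 units, less than the 3,960 units limit; the cottage is part of the primary residence. However, paragraphs (k)–(l) must be considered: (k) operates against (b): a current Provisional Registration is held. (l) is not triggered (aggregate throughput is 4,590 units, short of 5,570 units), so (k) stands. (b) is therefore removed.
Exception (c) requires that the tenant is an immediate family member of the owner; but the tenant is unrelated to the owner, so (c) is unavailable.
Exception (d) requires that total rental receipts for the year are less than $5,320; but total rental receipts for the year are $5,840, not less than $5,320, so (d) is unavailable.
Exception (e) requires that the property is let furnished; but the property is let unfurnished, so (e) is unavailable.
No exception applies. The general rule governs.

Yes — Nadia must file Form RP-8.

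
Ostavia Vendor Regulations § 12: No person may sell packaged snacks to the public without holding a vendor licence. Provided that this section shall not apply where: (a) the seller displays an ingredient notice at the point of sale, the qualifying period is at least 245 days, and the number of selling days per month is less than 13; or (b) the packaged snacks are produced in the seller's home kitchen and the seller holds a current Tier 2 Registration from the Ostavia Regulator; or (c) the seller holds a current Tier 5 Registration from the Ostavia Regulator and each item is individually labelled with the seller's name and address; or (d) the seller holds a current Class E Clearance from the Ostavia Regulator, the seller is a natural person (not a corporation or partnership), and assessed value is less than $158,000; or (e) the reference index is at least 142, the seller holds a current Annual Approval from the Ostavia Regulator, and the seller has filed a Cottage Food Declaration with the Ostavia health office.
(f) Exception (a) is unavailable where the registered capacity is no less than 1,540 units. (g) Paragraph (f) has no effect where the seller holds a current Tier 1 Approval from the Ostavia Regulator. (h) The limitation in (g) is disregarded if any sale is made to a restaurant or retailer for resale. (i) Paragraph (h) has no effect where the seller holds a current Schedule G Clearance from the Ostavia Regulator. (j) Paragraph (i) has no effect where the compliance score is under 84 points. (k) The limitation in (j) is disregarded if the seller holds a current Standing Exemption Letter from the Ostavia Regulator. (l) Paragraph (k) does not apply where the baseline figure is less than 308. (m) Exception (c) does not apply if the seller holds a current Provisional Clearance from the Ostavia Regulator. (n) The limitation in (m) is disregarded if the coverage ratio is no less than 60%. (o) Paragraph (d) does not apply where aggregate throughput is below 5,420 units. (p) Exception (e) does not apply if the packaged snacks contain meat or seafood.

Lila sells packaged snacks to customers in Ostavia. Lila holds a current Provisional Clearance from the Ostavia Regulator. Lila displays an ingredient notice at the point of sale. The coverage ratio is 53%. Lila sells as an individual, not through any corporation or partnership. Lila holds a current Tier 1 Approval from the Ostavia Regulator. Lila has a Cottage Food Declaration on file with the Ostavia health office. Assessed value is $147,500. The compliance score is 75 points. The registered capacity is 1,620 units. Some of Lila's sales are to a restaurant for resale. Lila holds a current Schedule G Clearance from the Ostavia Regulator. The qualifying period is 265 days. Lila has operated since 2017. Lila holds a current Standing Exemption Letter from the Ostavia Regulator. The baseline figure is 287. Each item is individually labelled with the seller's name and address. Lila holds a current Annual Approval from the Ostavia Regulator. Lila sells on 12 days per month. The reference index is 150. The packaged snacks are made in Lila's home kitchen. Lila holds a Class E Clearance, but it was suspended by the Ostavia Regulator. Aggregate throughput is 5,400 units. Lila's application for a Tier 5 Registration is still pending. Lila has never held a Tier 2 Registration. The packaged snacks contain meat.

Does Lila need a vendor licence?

All of (a)'s requirements are met (an ingredient notice is displayed; the qualifying period is 265 days, meeting the 245 days threshold; the number of selling days per month is 12, less than the 13 limit). However, paragraphs (f)–(l) must be considered: (f) applies — the registered capacity is 1,620 units, meeting the 1,540 units threshold. (g) is engaged (a current Tier 1 Approval is held), but is set aside by (h): (h) is triggered — some sales are to a restaurant for resale. (i) is engaged (a current Schedule G Clearance is held), but is displaced by (j): (j) operates — the compliance score is 75 points, under the 84 points limit. (k) would limit (j) — a current Standing Exemption Letter is held — but (l) sets (k) aside: (l) operates — the baseline figure is 287, less than the 308 limit. So (a) is unavailable.
Exception (b) fails — no current Tier 2 Registration is held.
Exception (c) requires that the seller holds a current Tier 5 Registration from the Ostavia Regulator; but there is no Tier 5 Registration in force, so (c) is unavailable.
Exception (d) requires that the seller holds a current Class E Clearance from the Ostavia Regulator; but there is no Class E Clearance in force, so (d) is unavailable.
All of (e)'s requirements are met (the reference index is 150, meeting the 142 threshold; a current Annual Approval is held; a Cottage Food Declaration is on file). However, paragraph (p) must be considered: (p) operates — the packaged snacks contain meat. (e) is therefore removed.
No exception is made out. Lila falls within the general rule.

Yes — Lila must hold a vendor licence.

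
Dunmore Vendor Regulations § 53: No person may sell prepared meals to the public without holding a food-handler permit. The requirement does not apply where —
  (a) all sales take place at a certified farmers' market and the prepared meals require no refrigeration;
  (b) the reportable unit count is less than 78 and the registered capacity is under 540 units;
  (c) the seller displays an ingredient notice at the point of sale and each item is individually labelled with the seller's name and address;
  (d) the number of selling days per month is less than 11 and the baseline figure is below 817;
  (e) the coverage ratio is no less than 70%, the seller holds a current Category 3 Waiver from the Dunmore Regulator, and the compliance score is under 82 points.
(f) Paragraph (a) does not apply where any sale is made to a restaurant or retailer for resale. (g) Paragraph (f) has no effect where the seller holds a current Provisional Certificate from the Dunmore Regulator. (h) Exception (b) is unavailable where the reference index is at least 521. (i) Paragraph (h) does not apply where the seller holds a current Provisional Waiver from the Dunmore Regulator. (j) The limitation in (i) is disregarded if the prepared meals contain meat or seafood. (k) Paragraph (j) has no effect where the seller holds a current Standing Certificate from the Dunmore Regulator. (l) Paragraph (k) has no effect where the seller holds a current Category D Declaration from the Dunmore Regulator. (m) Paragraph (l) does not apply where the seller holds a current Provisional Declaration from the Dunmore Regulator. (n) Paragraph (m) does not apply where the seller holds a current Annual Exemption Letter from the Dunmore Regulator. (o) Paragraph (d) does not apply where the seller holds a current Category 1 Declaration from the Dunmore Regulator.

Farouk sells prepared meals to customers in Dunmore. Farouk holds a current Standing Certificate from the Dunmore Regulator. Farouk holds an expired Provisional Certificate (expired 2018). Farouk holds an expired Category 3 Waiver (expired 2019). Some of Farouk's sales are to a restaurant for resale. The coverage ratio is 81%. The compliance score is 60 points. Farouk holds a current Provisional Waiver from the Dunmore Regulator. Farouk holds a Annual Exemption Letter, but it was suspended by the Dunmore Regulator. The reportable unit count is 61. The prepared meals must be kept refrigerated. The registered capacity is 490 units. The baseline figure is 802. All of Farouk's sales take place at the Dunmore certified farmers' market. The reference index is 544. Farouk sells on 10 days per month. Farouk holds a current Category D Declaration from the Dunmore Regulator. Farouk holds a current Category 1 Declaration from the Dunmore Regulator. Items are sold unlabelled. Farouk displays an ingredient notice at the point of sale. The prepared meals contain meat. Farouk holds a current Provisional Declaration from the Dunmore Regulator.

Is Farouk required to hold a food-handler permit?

No — exception (b) applies; Farouk is not required to hold a food-handler permit.

Exception (a) requires that the prepared meals require no refrigeration; but the prepared meals require refrigeration, so (a) is unavailable.
Exception (b)'s conditions are all satisfied: the reportable unit count is 61, less than the 78 limit; the registered capacity is 490 units, under the 540 units limit. Considering the limiting provisions: (h) would limit (b) — the reference index is 544, meeting the 521 threshold — but (i) sets (h) aside: (i) applies — a current Provisional Waiver is held. (j) would limit (i) — the prepared meals contain meat — but (k) sets (j) aside: (k) operates against (j): a current Standing Certificate is held. (l) is engaged (a current Category D Declaration is held), but is set aside by (m): (m) is triggered — a current Provisional Declaration is held. (n), which would lift (m), is not engaged — no current Annual Exemption Letter is held. (b) remains available.
Exception (c) does not apply: items are sold unlabelled.
Exception (d)'s conditions are all satisfied: the number of selling days per month is 10, less than the 11 limit; the baseline figure is 802, below the 817 limit. Turning to paragraph (o): (o) operates against (d): a current Category 1 Declaration is held. (d) is therefore removed.
Exception (e) fails — there is no Category 3 Waiver in force.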